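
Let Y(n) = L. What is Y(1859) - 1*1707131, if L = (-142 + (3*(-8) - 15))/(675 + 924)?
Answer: -2729702650/1599 ≈ -1.7071e+6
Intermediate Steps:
L = -181/1599 (L = (-142 + (-24 - 15))/1599 = (-142 - 39)*(1/1599) = -181*1/1599 = -181/1599 ≈ -0.11320)
Y(n) = -181/1599
Y(1859) - 1*1707131 = -181/1599 - 1*1707131 = -181/1599 - 1707131 = -2729702650/1599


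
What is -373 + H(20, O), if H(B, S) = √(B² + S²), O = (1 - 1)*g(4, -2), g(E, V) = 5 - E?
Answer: -353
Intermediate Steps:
O = 0 (O = (1 - 1)*(5 - 1*4) = 0*(5 - 4) = 0*1 = 0)
-373 + H(20, O) = -373 + √(20² + 0²) = -373 + √(400 + 0) = -373 + √400 = -373 + 20 = -353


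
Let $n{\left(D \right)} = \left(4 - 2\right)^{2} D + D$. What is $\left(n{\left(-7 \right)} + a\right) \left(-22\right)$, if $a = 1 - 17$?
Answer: $1122$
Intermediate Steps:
$n{\left(D \right)} = 5 D$ ($n{\left(D \right)} = 2^{2} D + D = 4 D + D = 5 D$)
$a = -16$
$\left(n{\left(-7 \right)} + a\right) \left(-22\right) = \left(5 \left(-7\right) - 16\right) \left(-22\right) = \left(-35 - 16\right) \left(-22\right) = \left(-51\right) \left(-22\right) = 1122$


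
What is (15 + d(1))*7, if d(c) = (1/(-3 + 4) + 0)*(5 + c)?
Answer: 147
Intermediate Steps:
d(c) = 5 + c (d(c) = (1/1 + 0)*(5 + c) = (1 + 0)*(5 + c) = 1*(5 + c) = 5 + c)
(15 + d(1))*7 = (15 + (5 + 1))*7 = (15 + 6)*7 = 21*7 = 147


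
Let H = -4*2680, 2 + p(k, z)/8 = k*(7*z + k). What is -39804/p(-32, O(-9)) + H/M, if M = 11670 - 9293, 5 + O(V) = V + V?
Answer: -52008029/9783732 ≈ -5.3158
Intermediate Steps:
O(V) = -5 + 2*V (O(V) = -5 + (V + V) = -5 + 2*V)
p(k, z) = -16 + 8*k*(k + 7*z) (p(k, z) = -16 + 8*(k*(7*z + k)) = -16 + 8*(k*(k + 7*z)) = -16 + 8*k*(k + 7*z))
M = 2377
H = -10720
-39804/p(-32, O(-9)) + H/M = -39804/(-16 + 8*(-32)**2 + 56*(-32)*(-5 + 2*(-9))) - 10720/2377 = -39804/(-16 + 8*1024 + 56*(-32)*(-5 - 18)) - 10720*1/2377 = -39804/(-16 + 8192 + 56*(-32)*(-23)) - 10720/2377 = -39804/(-16 + 8192 + 41216) - 10720/2377 = -39804/49392 - 10720/2377 = -39804*1/49392 - 10720/2377 = -3317/4116 - 10720/2377 = -52008029/9783732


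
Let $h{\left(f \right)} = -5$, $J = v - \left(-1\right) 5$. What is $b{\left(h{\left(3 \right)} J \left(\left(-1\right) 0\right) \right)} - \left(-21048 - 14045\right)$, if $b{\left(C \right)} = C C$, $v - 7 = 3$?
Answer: $35093$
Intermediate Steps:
$v = 10$ ($v = 7 + 3 = 10$)
$J = 15$ ($J = 10 - \left(-1\right) 5 = 10 - -5 = 10 + 5 = 15$)
$b{\left(C \right)} = C^{2}$
$b{\left(h{\left(3 \right)} J \left(\left(-1\right) 0\right) \right)} - \left(-21048 - 14045\right) = \left(\left(-5\right) 15 \left(\left(-1\right) 0\right)\right)^{2} - \left(-21048 - 14045\right) = \left(\left(-75\right) 0\right)^{2} - -35093 = 0^{2} + 35093 = 0 + 35093 = 35093$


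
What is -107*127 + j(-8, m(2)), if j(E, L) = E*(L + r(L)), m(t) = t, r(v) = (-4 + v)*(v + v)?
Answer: -13541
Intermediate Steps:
r(v) = 2*v*(-4 + v) (r(v) = (-4 + v)*(2*v) = 2*v*(-4 + v))
j(E, L) = E*(L + 2*L*(-4 + L))
-107*127 + j(-8, m(2)) = -107*127 - 8*2*(-7 + 2*2) = -13589 - 8*2*(-7 + 4) = -13589 - 8*2*(-3) = -13589 + 48 = -13541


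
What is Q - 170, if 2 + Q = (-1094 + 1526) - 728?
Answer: -468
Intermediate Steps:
Q = -298 (Q = -2 + ((-1094 + 1526) - 728) = -2 + (432 - 728) = -2 - 296 = -298)
Q - 170 = -298 - 170 = -468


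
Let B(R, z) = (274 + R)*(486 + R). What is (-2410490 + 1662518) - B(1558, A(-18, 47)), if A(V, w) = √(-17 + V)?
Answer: -4492580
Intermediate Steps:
(-2410490 + 1662518) - B(1558, A(-18, 47)) = (-2410490 + 1662518) - (133164 + 1558² + 760*1558) = -747972 - (133164 + 2427364 + 1184080) = -747972 - 1*3744608 = -747972 - 3744608 = -4492580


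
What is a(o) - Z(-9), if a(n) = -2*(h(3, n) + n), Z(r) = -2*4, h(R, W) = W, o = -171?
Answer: 692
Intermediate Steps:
Z(r) = -8
a(n) = -4*n (a(n) = -2*(n + n) = -4*n)
a(o) - Z(-9) = -4*(-171) - 1*(-8) = 684 + 8 = 692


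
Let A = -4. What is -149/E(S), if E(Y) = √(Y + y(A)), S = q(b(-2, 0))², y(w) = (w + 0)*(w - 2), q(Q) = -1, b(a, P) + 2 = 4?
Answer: -149/5 ≈ -29.800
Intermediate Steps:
b(a, P) = 2 (b(a, P) = -2 + 4 = 2)
y(w) = w*(-2 + w)
S = 1 (S = (-1)² = 1)
E(Y) = √(24 + Y) (E(Y) = √(Y - 4*(-2 - 4)) = √(Y - 4*(-6)) = √(Y + 24) = √(24 + Y))
-149/E(S) = -149/√(24 + 1) = -149/(√25) = -149/5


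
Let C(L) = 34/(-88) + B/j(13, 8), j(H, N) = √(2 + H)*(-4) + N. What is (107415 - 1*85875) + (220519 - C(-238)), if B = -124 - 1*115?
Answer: 10650135/44 - 239*√15/44 ≈ 2.4203e+5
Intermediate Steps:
B = -239 (B = -124 - 115 = -239)
j(H, N) = N - 4*√(2 + H) (j(H, N) = -4*√(2 + H) + N = N - 4*√(2 + H))
C(L) = -17/44 - 239/(8 - 4*√15) (C(L) = 34/(-88) - 239/(8 - 4*√(2 + 13)) = 34*(-1/88) - 239/(8 - 4*√15) = -17/44 - 239/(8 - 4*√15))
(107415 - 1*85875) + (220519 - C(-238)) = (107415 - 1*85875) + (220519 - (461/44 + 239*√15/44)) = (107415 - 85875) + (220519 + (-461/44 - 239*√15/44)) = 21540 + (9702375/44 - 239*√15/44) = 10650135/44 - 239*√15/44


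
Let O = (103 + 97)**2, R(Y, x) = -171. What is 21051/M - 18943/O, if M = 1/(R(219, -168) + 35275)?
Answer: 29558972141057/40000 ≈ 7.3897e+8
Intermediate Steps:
O = 40000 (O = 200**2 = 40000)
M = 1/35104 (M = 1/(-171 + 35275) = 1/35104 ≈ 2.8487e-5)
21051/M - 18943/O = 21051/(1/35104) - 18943/40000 = 21051*35104 - 18943*1/40000 = 738974304 - 18943/40000 = 29558972141057/40000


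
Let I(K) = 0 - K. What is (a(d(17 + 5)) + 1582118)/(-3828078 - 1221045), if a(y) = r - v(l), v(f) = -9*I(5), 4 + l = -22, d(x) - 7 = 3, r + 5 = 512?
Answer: -1582580/5049123 ≈ -0.31344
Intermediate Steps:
r = 507 (r = -5 + 512 = 507)
d(x) = 10 (d(x) = 7 + 3 = 10)
l = -26 (l = -4 - 22 = -26)
I(K) = -K
v(f) = 45 (v(f) = -(-9)*5 = -9*(-5) = 45)
a(y) = 462 (a(y) = 507 - 1*45 = 507 - 45 = 462)
(a(d(17 + 5)) + 1582118)/(-3828078 - 1221045) = (462 + 1582118)/(-3828078 - 1221045) = 1582580/(-5049123) = 1582580*(-1/5049123) = -1582580/5049123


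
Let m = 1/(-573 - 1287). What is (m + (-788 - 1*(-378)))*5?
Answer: -762601/372 ≈ -2050.0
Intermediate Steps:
m = -1/1860 (m = 1/(-1860) = -1/1860 ≈ -0.00053763)
(m + (-788 - 1*(-378)))*5 = (-1/1860 + (-788 - 1*(-378)))*5 = (-1/1860 + (-788 + 378))*5 = (-1/1860 - 410)*5 = -762601/1860*5 = -762601/372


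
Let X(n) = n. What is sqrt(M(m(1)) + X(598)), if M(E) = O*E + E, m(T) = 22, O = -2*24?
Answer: 2*I*sqrt(109) ≈ 20.881*I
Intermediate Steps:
O = -48
M(E) = -47*E (M(E) = -48*E + E = -47*E)
sqrt(M(m(1)) + X(598)) = sqrt(-47*22 + 598) = sqrt(-1034 + 598) = sqrt(-436) = 2*I*sqrt(109)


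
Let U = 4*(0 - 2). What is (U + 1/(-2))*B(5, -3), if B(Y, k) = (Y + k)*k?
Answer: 51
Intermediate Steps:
U = -8 (U = 4*(-2) = -8)
B(Y, k) = k*(Y + k)
(U + 1/(-2))*B(5, -3) = (-8 + 1/(-2))*(-3*(5 - 3)) = (-8 - ½)*(-3*2) = -17/2*(-6) = 51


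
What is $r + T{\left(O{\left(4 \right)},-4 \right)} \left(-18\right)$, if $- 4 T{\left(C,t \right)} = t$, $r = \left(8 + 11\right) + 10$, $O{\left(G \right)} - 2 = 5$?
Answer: $11$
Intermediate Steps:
$O{\left(G \right)} = 7$ ($O{\left(G \right)} = 2 + 5 = 7$)
$r = 29$ ($r = 19 + 10 = 29$)
$T{\left(C,t \right)} = - \frac{t}{4}$
$r + T{\left(O{\left(4 \right)},-4 \right)} \left(-18\right) = 29 + \left(- \frac{1}{4}\right) \left(-4\right) \left(-18\right) = 29 + 1 \left(-18\right) = 29 - 18 = 11$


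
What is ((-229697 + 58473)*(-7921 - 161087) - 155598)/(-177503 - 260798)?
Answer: -28938070194/438301 ≈ -66023.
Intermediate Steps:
((-229697 + 58473)*(-7921 - 161087) - 155598)/(-177503 - 260798) = (-171224*(-169008) - 155598)/(-438301) = (28938225792 - 155598)*(-1/438301) = 28938070194*(-1/438301) = -28938070194/438301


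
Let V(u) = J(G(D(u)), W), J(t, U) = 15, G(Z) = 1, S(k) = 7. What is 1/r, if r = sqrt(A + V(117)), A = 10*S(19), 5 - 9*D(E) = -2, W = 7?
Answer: sqrt(85)/85 ≈ 0.10847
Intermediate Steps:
D(E) = 7/9 (D(E) = 5/9 - 1/9*(-2) = 5/9 + 2/9 = 7/9)
V(u) = 15
A = 70 (A = 10*7 = 70)
r = sqrt(85) (r = sqrt(70 + 15) = sqrt(85) ≈ 9.2195)
1/r = 1/(sqrt(85)) = sqrt(85)/85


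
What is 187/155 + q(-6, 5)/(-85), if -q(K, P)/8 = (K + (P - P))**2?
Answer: 12107/2635 ≈ 4.5947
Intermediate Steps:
q(K, P) = -8*K**2 (q(K, P) = -8*(K + (P - P))**2 = -8*(K + 0)**2 = -8*K**2)
187/155 + q(-6, 5)/(-85) = 187/155 - 8*(-6)**2/(-85) = 187*(1/155) - 8*36*(-1/85) = 187/155 - 288*(-1/85) = 187/155 + 288/85 = 12107/2635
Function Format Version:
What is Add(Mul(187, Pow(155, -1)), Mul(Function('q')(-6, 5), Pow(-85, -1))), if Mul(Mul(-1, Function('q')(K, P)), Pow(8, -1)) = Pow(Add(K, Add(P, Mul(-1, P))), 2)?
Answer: Rational(12107, 2635) ≈ 4.5947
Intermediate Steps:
Function('q')(K, P) = Mul(-8, Pow(K, 2)) (Function('q')(K, P) = Mul(-8, Pow(Add(K, Add(P, Mul(-1, P))), 2)) = Mul(-8, Pow(Add(K, 0), 2)) = Mul(-8, Pow(K, 2)))
Add(Mul(187, Pow(155, -1)), Mul(Function('q')(-6, 5), Pow(-85, -1))) = Add(Mul(187, Pow(155, -1)), Mul(Mul(-8, Pow(-6, 2)), Pow(-85, -1))) = Add(Mul(187, Rational(1, 155)), Mul(Mul(-8, 36), Rational(-1, 85))) = Add(Rational(187, 155), Mul(-288, Rational(-1, 85))) = Add(Rational(187, 155), Rational(288, 85)) = Rational(12107, 2635)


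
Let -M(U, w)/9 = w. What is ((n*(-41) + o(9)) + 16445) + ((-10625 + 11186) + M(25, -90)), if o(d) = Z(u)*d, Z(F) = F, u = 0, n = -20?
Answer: 18636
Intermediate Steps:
M(U, w) = -9*w
o(d) = 0 (o(d) = 0*d = 0)
((n*(-41) + o(9)) + 16445) + ((-10625 + 11186) + M(25, -90)) = ((-20*(-41) + 0) + 16445) + ((-10625 + 11186) - 9*(-90)) = ((820 + 0) + 16445) + (561 + 810) = (820 + 16445) + 1371 = 17265 + 1371 = 18636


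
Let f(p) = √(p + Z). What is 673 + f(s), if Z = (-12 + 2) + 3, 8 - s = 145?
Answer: 673 + 12*I ≈ 673.0 + 12.0*I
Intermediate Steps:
s = -137 (s = 8 - 1*145 = 8 - 145 = -137)
Z = -7 (Z = -10 + 3 = -7)
f(p) = √(-7 + p) (f(p) = √(p - 7) = √(-7 + p))
673 + f(s) = 673 + √(-7 - 137) = 673 + √(-144) = 673 + 12*I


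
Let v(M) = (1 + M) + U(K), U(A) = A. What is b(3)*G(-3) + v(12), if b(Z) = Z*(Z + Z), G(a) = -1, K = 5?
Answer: 0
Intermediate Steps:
b(Z) = 2*Z² (b(Z) = Z*(2*Z) = 2*Z²)
v(M) = 6 + M (v(M) = (1 + M) + 5 = 6 + M)
b(3)*G(-3) + v(12) = (2*3²)*(-1) + (6 + 12) = (2*9)*(-1) + 18 = 18*(-1) + 18 = -18 + 18 = 0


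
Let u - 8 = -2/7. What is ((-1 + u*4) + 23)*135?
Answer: 49950/7 ≈ 7135.7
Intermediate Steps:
u = 54/7 (u = 8 - 2/7 = 54/7 ≈ 7.7143)
((-1 + u*4) + 23)*135 = ((-1 + (54/7)*4) + 23)*135 = ((-1 + 216/7) + 23)*135 = (209/7 + 23)*135 = (370/7)*135 = 49950/7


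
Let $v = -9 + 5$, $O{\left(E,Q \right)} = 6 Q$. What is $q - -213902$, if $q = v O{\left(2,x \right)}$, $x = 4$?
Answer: $213806$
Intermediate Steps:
$v = -4$
$q = -96$ ($q = - 4 \cdot 6 \cdot 4 = \left(-4\right) 24 = -96$)
$q - -213902 = -96 - -213902 = -96 + 213902 = 213806$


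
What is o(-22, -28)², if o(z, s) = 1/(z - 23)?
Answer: 1/2025 ≈ 0.00049383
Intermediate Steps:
o(z, s) = 1/(-23 + z)
o(-22, -28)² = (1/(-23 - 22))² = (1/(-45))² = (-1/45)² = 1/2025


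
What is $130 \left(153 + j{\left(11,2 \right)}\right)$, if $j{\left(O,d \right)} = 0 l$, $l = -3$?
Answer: $19890$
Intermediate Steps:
$j{\left(O,d \right)} = 0$ ($j{\left(O,d \right)} = 0 \left(-3\right) = 0$)
$130 \left(153 + j{\left(11,2 \right)}\right) = 130 \left(153 + 0\right) = 130 \cdot 153 = 19890$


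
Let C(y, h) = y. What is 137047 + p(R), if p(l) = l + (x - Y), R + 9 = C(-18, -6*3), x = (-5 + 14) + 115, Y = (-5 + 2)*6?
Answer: 137162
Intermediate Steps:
Y = -18 (Y = -3*6 = -18)
x = 124 (x = 9 + 115 = 124)
R = -27 (R = -9 - 18 = -27)
p(l) = 142 + l (p(l) = l + (124 - 1*(-18)) = l + (124 + 18) = l + 142 = 142 + l)
137047 + p(R) = 137047 + (142 - 27) = 137047 + 115 = 137162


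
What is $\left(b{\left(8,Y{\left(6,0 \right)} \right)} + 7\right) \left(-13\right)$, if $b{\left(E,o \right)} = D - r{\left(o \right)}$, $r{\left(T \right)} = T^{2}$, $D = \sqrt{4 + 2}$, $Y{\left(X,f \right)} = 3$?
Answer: $26 - 13 \sqrt{6} \approx -5.8434$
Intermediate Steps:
$D = \sqrt{6} \approx 2.4495$
$b{\left(E,o \right)} = \sqrt{6} - o^{2}$
$\left(b{\left(8,Y{\left(6,0 \right)} \right)} + 7\right) \left(-13\right) = \left(\left(\sqrt{6} - 3^{2}\right) + 7\right) \left(-13\right) = \left(\left(\sqrt{6} - 9\right) + 7\right) \left(-13\right) = \left(\left(-9 + \sqrt{6}\right) + 7\right) \left(-13\right) = \left(-2 + \sqrt{6}\right) \left(-13\right) = 26 - 13 \sqrt{6}$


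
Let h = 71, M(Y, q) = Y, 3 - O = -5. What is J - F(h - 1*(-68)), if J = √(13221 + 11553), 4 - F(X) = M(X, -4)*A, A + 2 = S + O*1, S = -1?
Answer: 691 + √24774 ≈ 848.40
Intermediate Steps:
O = 8 (O = 3 - 1*(-5) = 3 + 5 = 8)
A = 5 (A = -2 + (-1 + 8*1) = -2 + (-1 + 8) = -2 + 7 = 5)
F(X) = 4 - 5*X (F(X) = 4 - X*5 = 4 - 5*X)
J = √24774 ≈ 157.40
J - F(h - 1*(-68)) = √24774 - (4 - 5*(71 - 1*(-68))) = √24774 - (4 - 5*(71 + 68)) = √24774 - (4 - 5*139) = √24774 - (4 - 695) = √24774 - 1*(-691) = √24774 + 691 = 691 + √24774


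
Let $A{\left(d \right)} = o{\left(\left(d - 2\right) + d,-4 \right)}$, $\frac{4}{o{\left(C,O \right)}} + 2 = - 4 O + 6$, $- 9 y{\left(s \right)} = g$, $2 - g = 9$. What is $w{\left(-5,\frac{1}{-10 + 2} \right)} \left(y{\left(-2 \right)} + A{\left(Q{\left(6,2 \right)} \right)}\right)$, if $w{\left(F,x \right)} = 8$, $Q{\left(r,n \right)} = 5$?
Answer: $\frac{352}{45} \approx 7.8222$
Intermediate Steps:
$g = -7$ ($g = 2 - 9 = -7$)
$y{\left(s \right)} = \frac{7}{9}$ ($y{\left(s \right)} = \left(- \frac{1}{9}\right) \left(-7\right) = \frac{7}{9}$)
$o{\left(C,O \right)} = \frac{4}{4 - 4 O}$ ($o{\left(C,O \right)} = \frac{4}{-2 - \left(-6 + 4 O\right)} = \frac{4}{4 - 4 O}$)
$A{\left(d \right)} = \frac{1}{5}$ ($A{\left(d \right)} = - \frac{1}{-1 - 4} = - \frac{1}{-5} = \left(-1\right) \left(- \frac{1}{5}\right) = \frac{1}{5}$)
$w{\left(-5,\frac{1}{-10 + 2} \right)} \left(y{\left(-2 \right)} + A{\left(Q{\left(6,2 \right)} \right)}\right) = 8 \left(\frac{7}{9} + \frac{1}{5}\right) = 8 \cdot \frac{44}{45} = \frac{352}{45}$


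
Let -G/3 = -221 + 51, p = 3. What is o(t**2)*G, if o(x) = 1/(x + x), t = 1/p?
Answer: 2295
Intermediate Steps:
t = 1/3 ≈ 0.33333
o(x) = 1/(2*x)
G = 510 (G = -3*(-221 + 51) = -3*(-170) = 510)
o(t**2)*G = (1/(2*((1/3)**2)))*510 = (1/(2*(1/9)))*510 = ((1/2)*9)*510 = (9/2)*510 = 2295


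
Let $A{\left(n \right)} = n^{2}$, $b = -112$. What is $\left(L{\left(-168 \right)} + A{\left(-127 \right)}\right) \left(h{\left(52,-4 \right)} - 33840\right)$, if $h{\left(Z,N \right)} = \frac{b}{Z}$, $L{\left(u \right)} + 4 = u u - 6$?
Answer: $-1500662628$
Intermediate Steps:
$L{\left(u \right)} = -10 + u^{2}$ ($L{\left(u \right)} = -4 + \left(u u - 6\right) = -4 + \left(u^{2} - 6\right) = -4 + \left(-6 + u^{2}\right) = -10 + u^{2}$)
$h{\left(Z,N \right)} = - \frac{112}{Z}$
$\left(L{\left(-168 \right)} + A{\left(-127 \right)}\right) \left(h{\left(52,-4 \right)} - 33840\right) = \left(\left(-10 + \left(-168\right)^{2}\right) + \left(-127\right)^{2}\right) \left(- \frac{112}{52} - 33840\right) = \left(\left(-10 + 28224\right) + 16129\right) \left(\left(-112\right) \frac{1}{52} - 33840\right) = \left(28214 + 16129\right) \left(- \frac{28}{13} - 33840\right) = 44343 \left(- \frac{439948}{13}\right) = -1500662628$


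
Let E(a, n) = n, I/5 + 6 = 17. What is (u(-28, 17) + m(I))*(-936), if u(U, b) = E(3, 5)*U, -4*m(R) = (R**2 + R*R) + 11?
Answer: 1549314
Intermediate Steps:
I = 55 (I = -30 + 5*17 = -30 + 85 = 55)
m(R) = -11/4 - R**2/2 (m(R) = -((R**2 + R*R) + 11)/4 = -((R**2 + R**2) + 11)/4 = -(2*R**2 + 11)/4 = -(11 + 2*R**2)/4 = -11/4 - R**2/2)
u(U, b) = 5*U
(u(-28, 17) + m(I))*(-936) = (5*(-28) + (-11/4 - 1/2*55**2))*(-936) = (-140 + (-11/4 - 1/2*3025))*(-936) = (-140 + (-11/4 - 3025/2))*(-936) = (-140 - 6061/4)*(-936) = -6621/4*(-936) = 1549314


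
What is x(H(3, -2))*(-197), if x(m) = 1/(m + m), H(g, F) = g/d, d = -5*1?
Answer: 985/6 ≈ 164.17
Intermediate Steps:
d = -5
H(g, F) = -g/5 (H(g, F) = g/(-5) = g*(-1/5) = -g/5)
x(m) = 1/(2*m)
x(H(3, -2))*(-197) = (1/(2*((-1/5*3))))*(-197) = (1/(2*(-3/5)))*(-197) = ((1/2)*(-5/3))*(-197) = -5/6*(-197) = 985/6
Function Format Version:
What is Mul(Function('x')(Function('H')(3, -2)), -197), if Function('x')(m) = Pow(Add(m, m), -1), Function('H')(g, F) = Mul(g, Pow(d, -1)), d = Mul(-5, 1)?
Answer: Rational(985, 6) ≈ 164.17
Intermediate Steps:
d = -5
Function('H')(g, F) = Mul(Rational(-1, 5), g) (Function('H')(g, F) = Mul(g, Pow(-5, -1)) = Mul(g, Rational(-1, 5)) = Mul(Rational(-1, 5), g))
Function('x')(m) = Mul(Rational(1, 2), Pow(m, -1)) (Function('x')(m) = Pow(Mul(2, m), -1) = Mul(Rational(1, 2), Pow(m, -1)))
Mul(Function('x')(Function('H')(3, -2)), -197) = Mul(Mul(Rational(1, 2), Pow(Mul(Rational(-1, 5), 3), -1)), -197) = Mul(Mul(Rational(1, 2), Pow(Rational(-3, 5), -1)), -197) = Mul(Mul(Rational(1, 2), Rational(-5, 3)), -197) = Mul(Rational(-5, 6), -197) = Rational(985, 6)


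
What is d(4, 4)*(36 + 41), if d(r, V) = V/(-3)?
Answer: -308/3 ≈ -102.67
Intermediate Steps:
d(r, V) = -V/3 (d(r, V) = V*(-⅓) = -V/3)
d(4, 4)*(36 + 41) = (-⅓*4)*(36 + 41) = -4/3*77 = -308/3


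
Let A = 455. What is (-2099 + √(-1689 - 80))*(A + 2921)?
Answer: -7086224 + 3376*I*√1769 ≈ -7.0862e+6 + 1.4199e+5*I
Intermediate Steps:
(-2099 + √(-1689 - 80))*(A + 2921) = (-2099 + √(-1689 - 80))*(455 + 2921) = (-2099 + √(-1769))*3376 = (-2099 + I*√1769)*3376 = -7086224 + 3376*I*√1769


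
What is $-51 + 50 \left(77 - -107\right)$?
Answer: $9149$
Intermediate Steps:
$-51 + 50 \left(77 - -107\right) = -51 + 50 \left(77 + 107\right) = -51 + 50 \cdot 184 = -51 + 9200 = 9149$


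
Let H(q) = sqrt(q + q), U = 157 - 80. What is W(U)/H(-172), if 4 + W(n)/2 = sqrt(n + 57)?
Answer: I*sqrt(86)*(4 - sqrt(134))/86 ≈ -0.81692*I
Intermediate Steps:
U = 77
H(q) = sqrt(2)*sqrt(q) (H(q) = sqrt(2*q) = sqrt(2)*sqrt(q))
W(n) = -8 + 2*sqrt(57 + n) (W(n) = -8 + 2*sqrt(n + 57) = -8 + 2*sqrt(57 + n))
W(U)/H(-172) = (-8 + 2*sqrt(57 + 77))/((sqrt(2)*sqrt(-172))) = (-8 + 2*sqrt(134))/((sqrt(2)*(2*I*sqrt(43)))) = (-8 + 2*sqrt(134))/((2*I*sqrt(86))) = (-8 + 2*sqrt(134))*(-I*sqrt(86)/172) = -I*sqrt(86)*(-8 + 2*sqrt(134))/172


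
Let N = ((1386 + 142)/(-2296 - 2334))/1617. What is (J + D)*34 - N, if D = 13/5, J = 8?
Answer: 1349105906/3743355 ≈ 360.40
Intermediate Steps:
N = -764/3743355 (N = (1528/(-4630))*(1/1617) = (1528*(-1/4630))*(1/1617) = -764/2315*1/1617 = -764/3743355 ≈ -0.00020409)
D = 13/5 (D = 13*(1/5) = 13/5 ≈ 2.6000)
(J + D)*34 - N = (8 + 13/5)*34 - 1*(-764/3743355) = (53/5)*34 + 764/3743355 = 1802/5 + 764/3743355 = 1349105906/3743355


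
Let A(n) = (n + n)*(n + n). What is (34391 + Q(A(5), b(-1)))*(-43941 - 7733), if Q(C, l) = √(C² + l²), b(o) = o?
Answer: -1777120534 - 51674*√10001 ≈ -1.7823e+9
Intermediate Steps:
A(n) = 4*n² (A(n) = (2*n)*(2*n) = 4*n²)
(34391 + Q(A(5), b(-1)))*(-43941 - 7733) = (34391 + √((4*5²)² + (-1)²))*(-43941 - 7733) = (34391 + √((4*25)² + 1))*(-51674) = (34391 + √(100² + 1))*(-51674) = (34391 + √(10000 + 1))*(-51674) = (34391 + √10001)*(-51674) = -1777120534 - 51674*√10001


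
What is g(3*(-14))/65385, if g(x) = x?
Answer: -14/21795 ≈ -0.00064235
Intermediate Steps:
g(3*(-14))/65385 = (3*(-14))/65385 = -42*1/65385 = -14/21795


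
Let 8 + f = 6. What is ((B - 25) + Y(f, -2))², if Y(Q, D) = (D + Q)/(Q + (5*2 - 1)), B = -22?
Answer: 110889/49 ≈ 2263.0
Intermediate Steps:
f = -2 (f = -8 + 6 = -2)
Y(Q, D) = (D + Q)/(9 + Q) (Y(Q, D) = (D + Q)/(Q + (10 - 1)) = (D + Q)/(Q + 9) = (D + Q)/(9 + Q))
((B - 25) + Y(f, -2))² = ((-22 - 25) + (-2 - 2)/(9 - 2))² = (-47 - 4/7)² = (-333/7)² = 110889/49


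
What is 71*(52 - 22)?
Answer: 2130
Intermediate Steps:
71*(52 - 22) = 71*30 = 2130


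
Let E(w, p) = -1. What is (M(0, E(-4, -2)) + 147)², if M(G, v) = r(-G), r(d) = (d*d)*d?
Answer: 21609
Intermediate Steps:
r(d) = d³ (r(d) = d²*d = d³)
M(G, v) = -G³ (M(G, v) = (-G)³ = -G³)
(M(0, E(-4, -2)) + 147)² = (-1*0³ + 147)² = (-1*0 + 147)² = (0 + 147)² = 147² = 21609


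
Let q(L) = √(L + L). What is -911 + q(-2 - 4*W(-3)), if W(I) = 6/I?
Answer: -911 + 2*√3 ≈ -907.54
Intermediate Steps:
q(L) = √2*√L (q(L) = √(2*L) = √2*√L)
-911 + q(-2 - 4*W(-3)) = -911 + √2*√(-2 - 24/(-3)) = -911 + √2*√(-2 - 24*(-1)/3) = -911 + √2*√(-2 - 4*(-2)) = -911 + √2*√(-2 + 8) = -911 + √2*√6 = -911 + 2*√3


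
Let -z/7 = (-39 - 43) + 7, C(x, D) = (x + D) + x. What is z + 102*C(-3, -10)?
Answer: -1107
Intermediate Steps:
C(x, D) = D + 2*x (C(x, D) = (D + x) + x = D + 2*x)
z = 525 (z = -7*((-39 - 43) + 7) = -7*(-82 + 7) = -7*(-75) = 525)
z + 102*C(-3, -10) = 525 + 102*(-10 + 2*(-3)) = 525 + 102*(-10 - 6) = 525 + 102*(-16) = 525 - 1632 = -1107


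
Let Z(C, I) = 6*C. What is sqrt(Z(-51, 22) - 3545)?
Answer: I*sqrt(3851) ≈ 62.056*I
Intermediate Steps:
sqrt(Z(-51, 22) - 3545) = sqrt(6*(-51) - 3545) = sqrt(-306 - 3545) = sqrt(-3851) = I*sqrt(3851)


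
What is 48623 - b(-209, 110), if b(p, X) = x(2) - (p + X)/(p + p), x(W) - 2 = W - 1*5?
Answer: 1847721/38 ≈ 48624.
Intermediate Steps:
x(W) = -3 + W (x(W) = 2 + (W - 1*5) = 2 + (W - 5) = 2 + (-5 + W) = -3 + W)
b(p, X) = -1 - (X + p)/(2*p) (b(p, X) = (-3 + 2) - (p + X)/(p + p) = -1 - (X + p)/(2*p))
48623 - b(-209, 110) = 48623 - (-1*110 - 3*(-209))/(2*(-209)) = 48623 - (-1)*(-110 + 627)/(2*209) = 48623 - (-1)*517/(2*209) = 48623 - 1*(-47/38) = 48623 + 47/38 = 1847721/38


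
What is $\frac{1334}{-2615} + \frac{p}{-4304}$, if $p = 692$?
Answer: $- \frac{1887779}{2813740} \approx -0.67091$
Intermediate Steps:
$\frac{1334}{-2615} + \frac{p}{-4304} = \frac{1334}{-2615} + \frac{692}{-4304} = 1334 \left(- \frac{1}{2615}\right) + 692 \left(- \frac{1}{4304}\right) = - \frac{1334}{2615} - \frac{173}{1076} = - \frac{1887779}{2813740}$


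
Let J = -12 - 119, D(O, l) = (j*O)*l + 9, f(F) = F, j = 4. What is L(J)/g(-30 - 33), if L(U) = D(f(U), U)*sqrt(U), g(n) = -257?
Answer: -68653*I*sqrt(131)/257 ≈ -3057.5*I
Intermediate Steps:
D(O, l) = 9 + 4*O*l (D(O, l) = (4*O)*l + 9 = 4*O*l + 9 = 9 + 4*O*l)
J = -131
L(U) = sqrt(U)*(9 + 4*U**2) (L(U) = (9 + 4*U*U)*sqrt(U) = (9 + 4*U**2)*sqrt(U) = sqrt(U)*(9 + 4*U**2))
L(J)/g(-30 - 33) = (sqrt(-131)*(9 + 4*(-131)**2))/(-257) = ((I*sqrt(131))*(9 + 4*17161))*(-1/257) = ((I*sqrt(131))*(9 + 68644))*(-1/257) = ((I*sqrt(131))*68653)*(-1/257) = (68653*I*sqrt(131))*(-1/257) = -68653*I*sqrt(131)/257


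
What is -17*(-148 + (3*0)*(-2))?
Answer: 2516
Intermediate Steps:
-17*(-148 + (3*0)*(-2)) = -17*(-148 + 0*(-2)) = -17*(-148 + 0) = -17*(-148) = 2516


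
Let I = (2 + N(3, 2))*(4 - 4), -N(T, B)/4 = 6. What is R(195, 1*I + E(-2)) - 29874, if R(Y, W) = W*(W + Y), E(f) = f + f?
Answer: -30638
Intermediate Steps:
E(f) = 2*f
N(T, B) = -24 (N(T, B) = -4*6 = -24)
I = 0 (I = (2 - 24)*(4 - 4) = -22*0 = 0)
R(195, 1*I + E(-2)) - 29874 = (1*0 + 2*(-2))*((1*0 + 2*(-2)) + 195) - 29874 = (0 - 4)*((0 - 4) + 195) - 29874 = -4*(-4 + 195) - 29874 = -4*191 - 29874 = -764 - 29874 = -30638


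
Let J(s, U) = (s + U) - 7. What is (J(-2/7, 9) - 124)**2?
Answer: 732736/49 ≈ 14954.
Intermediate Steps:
J(s, U) = -7 + U + s (J(s, U) = (U + s) - 7 = -7 + U + s)
(J(-2/7, 9) - 124)**2 = ((-7 + 9 - 2/7) - 124)**2 = (12/7 - 124)**2 = (-856/7)**2 = 732736/49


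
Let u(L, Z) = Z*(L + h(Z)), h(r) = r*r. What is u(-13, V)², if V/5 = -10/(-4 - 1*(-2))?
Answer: 234090000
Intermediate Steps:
h(r) = r²
V = 25 (V = 5*(-10/(-4 - 1*(-2))) = 5*(-10/(-4 + 2)) = 5*(-10/(-2)) = 5*(-10*(-½)) = 5*5 = 25)
u(L, Z) = Z*(L + Z²)
u(-13, V)² = (25*(-13 + 25²))² = (25*(-13 + 625))² = (25*612)² = 15300² = 234090000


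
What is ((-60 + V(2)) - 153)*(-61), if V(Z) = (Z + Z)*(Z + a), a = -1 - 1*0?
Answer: 12749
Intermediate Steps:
a = -1 (a = -1 + 0 = -1)
V(Z) = 2*Z*(-1 + Z) (V(Z) = (Z + Z)*(Z - 1) = (2*Z)*(-1 + Z) = 2*Z*(-1 + Z))
((-60 + V(2)) - 153)*(-61) = ((-60 + 2*2*(-1 + 2)) - 153)*(-61) = ((-60 + 2*2*1) - 153)*(-61) = ((-60 + 4) - 153)*(-61) = (-56 - 153)*(-61) = -209*(-61) = 12749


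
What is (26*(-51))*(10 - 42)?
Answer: 42432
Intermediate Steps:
(26*(-51))*(10 - 42) = -1326*(-32) = 42432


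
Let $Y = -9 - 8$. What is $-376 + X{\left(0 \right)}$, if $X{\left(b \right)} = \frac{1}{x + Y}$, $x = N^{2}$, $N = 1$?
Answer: $- \frac{6017}{16} \approx -376.06$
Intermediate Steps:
$Y = -17$ ($Y = -9 - 8 = -17$)
$x = 1$ ($x = 1^{2} = 1$)
$X{\left(b \right)} = - \frac{1}{16}$ ($X{\left(b \right)} = \frac{1}{1 - 17} = \frac{1}{-16} = - \frac{1}{16}$)
$-376 + X{\left(0 \right)} = -376 - \frac{1}{16} = - \frac{6017}{16}$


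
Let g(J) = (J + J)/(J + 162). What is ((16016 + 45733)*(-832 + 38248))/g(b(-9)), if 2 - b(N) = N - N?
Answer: 94726423944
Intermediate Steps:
b(N) = 2 (b(N) = 2 - (N - N) = 2 - 1*0 = 2 + 0 = 2)
g(J) = 2*J/(162 + J) (g(J) = (2*J)/(162 + J) = 2*J/(162 + J))
((16016 + 45733)*(-832 + 38248))/g(b(-9)) = ((16016 + 45733)*(-832 + 38248))/((2*2/(162 + 2))) = (61749*37416)/((2*2/164)) = 2310400584/((2*2*(1/164))) = 2310400584/(1/41) = 2310400584*41 = 94726423944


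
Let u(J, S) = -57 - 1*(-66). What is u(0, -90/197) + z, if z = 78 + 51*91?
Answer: 4728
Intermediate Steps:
u(J, S) = 9 (u(J, S) = -57 + 66 = 9)
z = 4719 (z = 78 + 4641 = 4719)
u(0, -90/197) + z = 9 + 4719 = 4728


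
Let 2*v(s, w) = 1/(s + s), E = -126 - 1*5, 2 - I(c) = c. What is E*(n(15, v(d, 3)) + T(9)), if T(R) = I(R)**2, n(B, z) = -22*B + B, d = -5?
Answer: 34846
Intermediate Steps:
I(c) = 2 - c
E = -131 (E = -126 - 5 = -131)
v(s, w) = 1/(4*s) (v(s, w) = 1/(2*(s + s)) = 1/(2*((2*s))) = (1/(2*s))/2 = 1/(4*s))
n(B, z) = -21*B
T(R) = (2 - R)**2
E*(n(15, v(d, 3)) + T(9)) = -131*(-21*15 + (-2 + 9)**2) = -131*(-315 + 7**2) = -131*(-315 + 49) = -131*(-266) = 34846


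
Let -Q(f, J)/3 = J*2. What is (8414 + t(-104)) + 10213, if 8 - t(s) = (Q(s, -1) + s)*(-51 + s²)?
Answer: 1073605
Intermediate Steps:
Q(f, J) = -6*J (Q(f, J) = -3*J*2 = -6*J)
t(s) = 8 - (-51 + s²)*(6 + s) (t(s) = 8 - (-6*(-1) + s)*(-51 + s²) = 8 - (6 + s)*(-51 + s²) = 8 - (-51 + s²)*(6 + s))
(8414 + t(-104)) + 10213 = (8414 + (314 - 1*(-104)³ - 6*(-104)² + 51*(-104))) + 10213 = (8414 + (314 - 1*(-1124864) - 6*10816 - 5304)) + 10213 = (8414 + (314 + 1124864 - 64896 - 5304)) + 10213 = (8414 + 1054978) + 10213 = 1063392 + 10213 = 1073605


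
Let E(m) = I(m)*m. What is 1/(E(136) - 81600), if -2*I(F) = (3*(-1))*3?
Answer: -1/80988 ≈ -1.2348e-5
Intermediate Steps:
I(F) = 9/2 (I(F) = -3*(-1)*3/2 = -(-3)*3/2 = -½*(-9) = 9/2)
E(m) = 9*m/2
1/(E(136) - 81600) = 1/((9/2)*136 - 81600) = 1/(612 - 81600) = 1/(-80988) = -1/80988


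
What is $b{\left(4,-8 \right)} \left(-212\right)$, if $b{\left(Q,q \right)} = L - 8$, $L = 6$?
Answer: $424$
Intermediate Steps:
$b{\left(Q,q \right)} = -2$ ($b{\left(Q,q \right)} = 6 - 8 = -2$)
$b{\left(4,-8 \right)} \left(-212\right) = \left(-2\right) \left(-212\right) = 424$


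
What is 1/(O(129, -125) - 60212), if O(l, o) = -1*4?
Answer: -1/60216 ≈ -1.6607e-5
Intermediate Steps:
O(l, o) = -4
1/(O(129, -125) - 60212) = 1/(-4 - 60212) = 1/(-60216) = -1/60216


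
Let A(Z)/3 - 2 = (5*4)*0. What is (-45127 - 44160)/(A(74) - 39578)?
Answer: 89287/39572 ≈ 2.2563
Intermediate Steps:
A(Z) = 6 (A(Z) = 6 + 3*((5*4)*0) = 6 + 3*(20*0) = 6 + 3*0 = 6 + 0 = 6)
(-45127 - 44160)/(A(74) - 39578) = (-45127 - 44160)/(6 - 39578) = -89287/(-39572) = -89287*(-1/39572) = 89287/39572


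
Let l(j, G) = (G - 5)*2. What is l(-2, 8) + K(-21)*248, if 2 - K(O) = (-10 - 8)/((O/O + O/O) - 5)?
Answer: -986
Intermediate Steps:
l(j, G) = -10 + 2*G (l(j, G) = (-5 + G)*2 = -10 + 2*G)
K(O) = -4 (K(O) = 2 - (-10 - 8)/((O/O + O/O) - 5) = 2 - (-18)/((1 + 1) - 5) = 2 - (-18)/(2 - 5) = 2 - (-18)/(-3) = 2 - (-18)*(-1)/3 = 2 - 1*6 = 2 - 6 = -4)
l(-2, 8) + K(-21)*248 = (-10 + 2*8) - 4*248 = (-10 + 16) - 992 = 6 - 992 = -986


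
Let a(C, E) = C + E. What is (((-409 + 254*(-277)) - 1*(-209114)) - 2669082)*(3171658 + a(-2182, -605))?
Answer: -8019572750185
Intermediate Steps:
(((-409 + 254*(-277)) - 1*(-209114)) - 2669082)*(3171658 + a(-2182, -605)) = (((-409 + 254*(-277)) - 1*(-209114)) - 2669082)*(3171658 + (-2182 - 605)) = (((-409 - 70358) + 209114) - 2669082)*(3171658 - 2787) = ((-70767 + 209114) - 2669082)*3168871 = (138347 - 2669082)*3168871 = -2530735*3168871 = -8019572750185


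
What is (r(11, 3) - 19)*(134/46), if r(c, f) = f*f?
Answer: -670/23 ≈ -29.130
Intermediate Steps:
r(c, f) = f²
(r(11, 3) - 19)*(134/46) = (3² - 19)*(134/46) = (9 - 19)*(134*(1/46)) = -10*67/23 = -670/23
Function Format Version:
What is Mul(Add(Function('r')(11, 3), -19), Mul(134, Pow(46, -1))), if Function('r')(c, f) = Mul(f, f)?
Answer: Rational(-670, 23) ≈ -29.130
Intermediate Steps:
Function('r')(c, f) = Pow(f, 2)
Mul(Add(Function('r')(11, 3), -19), Mul(134, Pow(46, -1))) = Mul(Add(Pow(3, 2), -19), Mul(134, Pow(46, -1))) = Mul(Add(9, -19), Mul(134, Rational(1, 46))) = Mul(-10, Rational(67, 23)) = Rational(-670, 23)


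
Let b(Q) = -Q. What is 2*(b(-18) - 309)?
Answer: -582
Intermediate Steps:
2*(b(-18) - 309) = 2*(-1*(-18) - 309) = 2*(18 - 309) = 2*(-291) = -582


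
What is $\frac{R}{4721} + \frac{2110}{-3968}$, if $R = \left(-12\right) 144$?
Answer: $- \frac{8409007}{9366464} \approx -0.89778$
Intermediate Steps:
$R = -1728$
$\frac{R}{4721} + \frac{2110}{-3968} = - \frac{1728}{4721} + \frac{2110}{-3968} = \left(-1728\right) \frac{1}{4721} + 2110 \left(- \frac{1}{3968}\right) = - \frac{1728}{4721} - \frac{1055}{1984} = - \frac{8409007}{9366464}$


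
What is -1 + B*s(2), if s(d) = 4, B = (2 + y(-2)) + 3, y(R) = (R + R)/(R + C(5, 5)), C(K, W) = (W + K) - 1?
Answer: 117/7 ≈ 16.714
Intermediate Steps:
C(K, W) = -1 + K + W (C(K, W) = (K + W) - 1 = -1 + K + W)
y(R) = 2*R/(9 + R) (y(R) = (R + R)/(R + (-1 + 5 + 5)) = (2*R)/(R + 9) = (2*R)/(9 + R) = 2*R/(9 + R))
B = 31/7 (B = (2 + 2*(-2)/(9 - 2)) + 3 = (2 + 2*(-2)/7) + 3 = (2 + 2*(-2)*(⅐)) + 3 = (2 - 4/7) + 3 = 10/7 + 3 = 31/7 ≈ 4.4286)
-1 + B*s(2) = -1 + (31/7)*4 = -1 + 124/7 = 117/7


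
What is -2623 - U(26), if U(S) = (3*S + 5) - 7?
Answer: -2699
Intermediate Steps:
U(S) = -2 + 3*S (U(S) = (5 + 3*S) - 7 = -2 + 3*S)
-2623 - U(26) = -2623 - (-2 + 3*26) = -2623 - (-2 + 78) = -2623 - 1*76 = -2623 - 76 = -2699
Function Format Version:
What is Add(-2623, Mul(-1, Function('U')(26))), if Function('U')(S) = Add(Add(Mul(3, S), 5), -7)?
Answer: -2699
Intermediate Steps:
Function('U')(S) = Add(-2, Mul(3, S)) (Function('U')(S) = Add(Add(5, Mul(3, S)), -7) = Add(-2, Mul(3, S)))
Add(-2623, Mul(-1, Function('U')(26))) = Add(-2623, Mul(-1, Add(-2, Mul(3, 26)))) = Add(-2623, Mul(-1, Add(-2, 78))) = Add(-2623, Mul(-1, 76)) = Add(-2623, -76) = -2699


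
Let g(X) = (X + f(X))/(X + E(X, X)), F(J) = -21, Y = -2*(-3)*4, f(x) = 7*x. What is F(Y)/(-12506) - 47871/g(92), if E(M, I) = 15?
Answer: -32029090113/4602208 ≈ -6959.5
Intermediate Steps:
Y = 24 (Y = 6*4 = 24)
g(X) = 8*X/(15 + X) (g(X) = (X + 7*X)/(X + 15) = (8*X)/(15 + X) = 8*X/(15 + X))
F(Y)/(-12506) - 47871/g(92) = -21/(-12506) - 47871/(8*92/(15 + 92)) = -21*(-1/12506) - 47871/(8*92/107) = 21/12506 - 47871/(8*92*(1/107)) = 21/12506 - 47871/736/107 = 21/12506 - 47871*107/736 = 21/12506 - 5122197/736 = -32029090113/4602208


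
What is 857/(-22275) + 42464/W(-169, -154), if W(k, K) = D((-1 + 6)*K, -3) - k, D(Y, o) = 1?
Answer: 94573991/378675 ≈ 249.75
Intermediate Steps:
W(k, K) = 1 - k
857/(-22275) + 42464/W(-169, -154) = 857/(-22275) + 42464/(1 - 1*(-169)) = 857*(-1/22275) + 42464/(1 + 169) = -857/22275 + 42464/170 = -857/22275 + 42464*(1/170) = -857/22275 + 21232/85 = 94573991/378675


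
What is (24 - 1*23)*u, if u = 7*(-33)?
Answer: -231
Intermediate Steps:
u = -231
(24 - 1*23)*u = (24 - 1*23)*(-231) = (24 - 23)*(-231) = 1*(-231) = -231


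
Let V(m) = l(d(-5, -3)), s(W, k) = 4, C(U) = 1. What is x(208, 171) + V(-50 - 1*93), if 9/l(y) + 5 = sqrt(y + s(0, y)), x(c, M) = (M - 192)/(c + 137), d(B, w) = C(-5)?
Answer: -1063/460 - 9*sqrt(5)/20 ≈ -3.3171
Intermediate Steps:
d(B, w) = 1
x(c, M) = (-192 + M)/(137 + c)
l(y) = 9/(-5 + sqrt(4 + y)) (l(y) = 9/(-5 + sqrt(y + 4)) = 9/(-5 + sqrt(4 + y)))
V(m) = 9/(-5 + sqrt(5)) (V(m) = 9/(-5 + sqrt(4 + 1)) = 9/(-5 + sqrt(5)))
x(208, 171) + V(-50 - 1*93) = (-192 + 171)/(137 + 208) + (-9/4 - 9*sqrt(5)/20) = -21/345 + (-9/4 - 9*sqrt(5)/20) = (1/345)*(-21) + (-9/4 - 9*sqrt(5)/20) = -7/115 + (-9/4 - 9*sqrt(5)/20) = -1063/460 - 9*sqrt(5)/20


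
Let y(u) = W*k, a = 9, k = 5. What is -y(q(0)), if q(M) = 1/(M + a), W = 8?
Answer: -40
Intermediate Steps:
q(M) = 1/(9 + M) (q(M) = 1/(M + 9) = 1/(9 + M))
y(u) = 40 (y(u) = 8*5 = 40)
-y(q(0)) = -1*40 = -40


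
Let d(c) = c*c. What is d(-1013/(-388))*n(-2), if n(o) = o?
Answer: -1026169/75272 ≈ -13.633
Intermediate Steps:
d(c) = c**2
d(-1013/(-388))*n(-2) = (-1013/(-388))**2*(-2) = (-1013*(-1/388))**2*(-2) = (1013/388)**2*(-2) = (1026169/150544)*(-2) = -1026169/75272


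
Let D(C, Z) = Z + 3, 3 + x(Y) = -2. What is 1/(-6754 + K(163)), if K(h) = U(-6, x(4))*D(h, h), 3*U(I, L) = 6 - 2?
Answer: -3/19598 ≈ -0.00015308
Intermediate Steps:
x(Y) = -5 (x(Y) = -3 - 2 = -5)
D(C, Z) = 3 + Z
U(I, L) = 4/3 (U(I, L) = (6 - 2)/3 = (⅓)*4 = 4/3)
K(h) = 4 + 4*h/3 (K(h) = 4*(3 + h)/3 = 4 + 4*h/3)
1/(-6754 + K(163)) = 1/(-6754 + (4 + (4/3)*163)) = 1/(-6754 + (4 + 652/3)) = 1/(-6754 + 664/3) = 1/(-19598/3) = -3/19598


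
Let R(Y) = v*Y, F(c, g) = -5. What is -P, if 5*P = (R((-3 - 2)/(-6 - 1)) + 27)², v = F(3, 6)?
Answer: -26896/245 ≈ -109.78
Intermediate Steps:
v = -5
R(Y) = -5*Y
P = 26896/245 (P = (-5*(-3 - 2)/(-6 - 1) + 27)²/5 = (-(-25)/(-7) + 27)²/5 = (-(-25)*(-1)/7 + 27)²/5 = (-5*5/7 + 27)²/5 = (-25/7 + 27)²/5 = (164/7)²/5 = (⅕)*(26896/49) = 26896/245 ≈ 109.78)
-P = -1*26896/245 = -26896/245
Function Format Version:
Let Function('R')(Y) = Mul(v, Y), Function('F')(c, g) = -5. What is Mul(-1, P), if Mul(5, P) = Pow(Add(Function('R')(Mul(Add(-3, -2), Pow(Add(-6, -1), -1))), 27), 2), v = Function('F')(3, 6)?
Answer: Rational(-26896, 245) ≈ -109.78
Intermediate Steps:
v = -5
Function('R')(Y) = Mul(-5, Y)
P = Rational(26896, 245) (P = Mul(Rational(1, 5), Pow(Add(Mul(-5, Mul(Add(-3, -2), Pow(Add(-6, -1), -1))), 27), 2)) = Mul(Rational(1, 5), Pow(Add(Mul(-5, Mul(-5, Pow(-7, -1))), 27), 2)) = Mul(Rational(1, 5), Pow(Add(Mul(-5, Mul(-5, Rational(-1, 7))), 27), 2)) = Mul(Rational(1, 5), Pow(Add(Mul(-5, Rational(5, 7)), 27), 2)) = Mul(Rational(1, 5), Pow(Add(Rational(-25, 7), 27), 2)) = Mul(Rational(1, 5), Pow(Rational(164, 7), 2)) = Mul(Rational(1, 5), Rational(26896, 49)) = Rational(26896, 245) ≈ 109.78)
Mul(-1, P) = Mul(-1, Rational(26896, 245)) = Rational(-26896, 245)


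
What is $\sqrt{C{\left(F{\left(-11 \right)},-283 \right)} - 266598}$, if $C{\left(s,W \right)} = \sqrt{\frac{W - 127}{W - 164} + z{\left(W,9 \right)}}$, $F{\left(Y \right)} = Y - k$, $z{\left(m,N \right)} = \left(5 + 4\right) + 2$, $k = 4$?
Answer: $\frac{\sqrt{-53268679782 + 447 \sqrt{2381169}}}{447} \approx 516.33 i$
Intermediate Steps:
$z{\left(m,N \right)} = 11$ ($z{\left(m,N \right)} = 9 + 2 = 11$)
$F{\left(Y \right)} = -4 + Y$ ($F{\left(Y \right)} = Y - 4 = -4 + Y$)
$C{\left(s,W \right)} = \sqrt{11 + \frac{-127 + W}{-164 + W}}$ ($C{\left(s,W \right)} = \sqrt{\frac{W - 127}{W - 164} + 11} = \sqrt{\frac{-127 + W}{-164 + W} + 11} = \sqrt{11 + \frac{-127 + W}{-164 + W}}$)
$\sqrt{C{\left(F{\left(-11 \right)},-283 \right)} - 266598} = \sqrt{\sqrt{\frac{-1931 + 12 \left(-283\right)}{-164 - 283}} - 266598} = \sqrt{\sqrt{\frac{-1931 - 3396}{-447}} - 266598} = \sqrt{\sqrt{\left(- \frac{1}{447}\right) \left(-5327\right)} - 266598} = \sqrt{\sqrt{\frac{5327}{447}} - 266598} = \sqrt{\frac{\sqrt{2381169}}{447} - 266598} = \sqrt{-266598 + \frac{\sqrt{2381169}}{447}}$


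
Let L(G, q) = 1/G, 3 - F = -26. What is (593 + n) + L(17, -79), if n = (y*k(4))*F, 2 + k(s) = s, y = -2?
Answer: 8110/17 ≈ 477.06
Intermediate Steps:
k(s) = -2 + s
F = 29 (F = 3 - 1*(-26) = 3 + 26 = 29)
n = -116 (n = -2*(-2 + 4)*29 = -2*2*29 = -4*29 = -116)
(593 + n) + L(17, -79) = (593 - 116) + 1/17 = 477 + 1/17 = 8110/17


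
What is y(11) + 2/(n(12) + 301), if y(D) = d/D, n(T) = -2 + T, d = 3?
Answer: 955/3421 ≈ 0.27916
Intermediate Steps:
y(D) = 3/D
y(11) + 2/(n(12) + 301) = 3/11 + 2/((-2 + 12) + 301) = 3*(1/11) + 2/(10 + 301) = 3/11 + 2/311 = 955/3421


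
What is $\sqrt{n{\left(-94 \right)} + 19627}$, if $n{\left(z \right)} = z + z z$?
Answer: $\sqrt{28369} \approx 168.43$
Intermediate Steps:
$n{\left(z \right)} = z + z^{2}$
$\sqrt{n{\left(-94 \right)} + 19627} = \sqrt{- 94 \left(1 - 94\right) + 19627} = \sqrt{\left(-94\right) \left(-93\right) + 19627} = \sqrt{8742 + 19627} = \sqrt{28369}$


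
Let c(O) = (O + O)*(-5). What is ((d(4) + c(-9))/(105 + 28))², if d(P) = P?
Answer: 8836/17689 ≈ 0.49952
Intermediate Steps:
c(O) = -10*O (c(O) = (2*O)*(-5) = -10*O)
((d(4) + c(-9))/(105 + 28))² = ((4 - 10*(-9))/(105 + 28))² = ((4 + 90)/133)² = (94*(1/133))² = (94/133)² = 8836/17689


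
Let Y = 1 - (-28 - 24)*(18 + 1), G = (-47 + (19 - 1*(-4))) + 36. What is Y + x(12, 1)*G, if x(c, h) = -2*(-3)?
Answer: 1061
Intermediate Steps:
x(c, h) = 6
G = 12 (G = (-47 + (19 + 4)) + 36 = (-47 + 23) + 36 = -24 + 36 = 12)
Y = 989 (Y = 1 - (-52)*19 = 1 - 1*(-988) = 1 + 988 = 989)
Y + x(12, 1)*G = 989 + 6*12 = 989 + 72 = 1061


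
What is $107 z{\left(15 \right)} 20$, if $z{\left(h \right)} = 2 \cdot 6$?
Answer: $25680$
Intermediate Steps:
$z{\left(h \right)} = 12$
$107 z{\left(15 \right)} 20 = 107 \cdot 12 \cdot 20 = 1284 \cdot 20 = 25680$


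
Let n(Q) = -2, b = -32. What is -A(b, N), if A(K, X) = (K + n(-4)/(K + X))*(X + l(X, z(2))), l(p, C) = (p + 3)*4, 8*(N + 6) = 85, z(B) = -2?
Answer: 245594/219 ≈ 1121.4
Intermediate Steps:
N = 37/8 (N = -6 + (⅛)*85 = -6 + 85/8 = 37/8 ≈ 4.6250)
l(p, C) = 12 + 4*p (l(p, C) = (3 + p)*4 = 12 + 4*p)
A(K, X) = (12 + 5*X)*(K - 2/(K + X)) (A(K, X) = (K - 2/(K + X))*(X + (12 + 4*X)) = (K - 2/(K + X))*(12 + 5*X) = (12 + 5*X)*(K - 2/(K + X)))
-A(b, N) = -(-24 - 10*37/8 + 12*(-32)² + 5*(-32)*(37/8)² + 5*(37/8)*(-32)² + 12*(-32)*(37/8))/(-32 + 37/8) = -(-24 - 185/4 + 12*1024 + 5*(-32)*(1369/64) + 5*(37/8)*1024 - 1776)/(-219/8) = -(-8)*(-24 - 185/4 + 12288 - 6845/2 + 23680 - 1776)/219 = -(-8)*122797/(219*4) = -1*(-245594/219) = 245594/219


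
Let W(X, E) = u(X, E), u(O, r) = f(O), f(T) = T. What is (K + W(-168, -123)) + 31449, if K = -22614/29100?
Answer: 151709081/4850 ≈ 31280.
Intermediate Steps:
u(O, r) = O
W(X, E) = X
K = -3769/4850 (K = -22614*1/29100 = -3769/4850 ≈ -0.77711)
(K + W(-168, -123)) + 31449 = (-3769/4850 - 168) + 31449 = -818569/4850 + 31449 = 151709081/4850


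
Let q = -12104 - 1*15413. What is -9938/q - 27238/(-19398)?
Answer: 471142685/266887383 ≈ 1.7653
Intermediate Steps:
q = -27517 (q = -12104 - 15413 = -27517)
-9938/q - 27238/(-19398) = -9938/(-27517) - 27238/(-19398) = -9938*(-1/27517) - 27238*(-1/19398) = 9938/27517 + 13619/9699 = 471142685/266887383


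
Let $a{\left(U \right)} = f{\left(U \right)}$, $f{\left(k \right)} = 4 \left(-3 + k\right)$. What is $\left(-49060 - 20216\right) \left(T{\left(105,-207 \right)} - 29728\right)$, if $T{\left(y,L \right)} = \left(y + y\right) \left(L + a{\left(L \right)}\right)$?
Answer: $17291151048$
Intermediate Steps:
$f{\left(k \right)} = -12 + 4 k$
$a{\left(U \right)} = -12 + 4 U$
$T{\left(y,L \right)} = 2 y \left(-12 + 5 L\right)$ ($T{\left(y,L \right)} = \left(y + y\right) \left(L + \left(-12 + 4 L\right)\right) = 2 y \left(-12 + 5 L\right)$)
$\left(-49060 - 20216\right) \left(T{\left(105,-207 \right)} - 29728\right) = \left(-49060 - 20216\right) \left(2 \cdot 105 \left(-12 + 5 \left(-207\right)\right) - 29728\right) = - 69276 \left(2 \cdot 105 \left(-12 - 1035\right) - 29728\right) = - 69276 \left(2 \cdot 105 \left(-1047\right) - 29728\right) = - 69276 \left(-219870 - 29728\right) = \left(-69276\right) \left(-249598\right) = 17291151048$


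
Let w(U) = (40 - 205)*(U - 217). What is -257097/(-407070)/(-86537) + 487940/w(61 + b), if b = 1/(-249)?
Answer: 1729264121853853/91225194762570 ≈ 18.956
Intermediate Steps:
b = -1/249 ≈ -0.0040161
w(U) = 35805 - 165*U (w(U) = -165*(-217 + U) = 35805 - 165*U)
-257097/(-407070)/(-86537) + 487940/w(61 + b) = -257097/(-407070)/(-86537) + 487940/(35805 - 165*(61 - 1/249)) = -257097*(-1/407070)*(-1/86537) + 487940/(35805 - 165*15188/249) = (85699/135690)*(-1/86537) + 487940/(35805 - 835340/83) = -85699/11742205530 + 487940/(2136475/83) = -85699/11742205530 + 487940*(83/2136475) = -85699/11742205530 + 8099804/427295 = 1729264121853853/91225194762570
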